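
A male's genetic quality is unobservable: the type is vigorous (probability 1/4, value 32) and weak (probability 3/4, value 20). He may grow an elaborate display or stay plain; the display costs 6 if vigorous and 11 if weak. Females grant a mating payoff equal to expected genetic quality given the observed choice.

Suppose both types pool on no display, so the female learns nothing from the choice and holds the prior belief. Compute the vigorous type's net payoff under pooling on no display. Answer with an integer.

Pooled mating payoff = 1/4·32 + 3/4·20 = 23.
vigorous pays no cost for no display, so net payoff = 23.

23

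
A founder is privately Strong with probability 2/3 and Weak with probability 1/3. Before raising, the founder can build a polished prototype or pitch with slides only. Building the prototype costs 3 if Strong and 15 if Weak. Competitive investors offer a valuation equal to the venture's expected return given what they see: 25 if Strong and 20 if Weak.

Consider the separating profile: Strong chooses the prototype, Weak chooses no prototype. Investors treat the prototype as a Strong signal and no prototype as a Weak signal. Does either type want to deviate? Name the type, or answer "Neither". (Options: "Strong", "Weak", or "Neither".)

Neither

The prototype pays 25; no prototype pays 20.
Strong: assigned the prototype, nets 25 − 3 = 22; deviating to no prototype nets 20.
Weak: assigned no prototype, nets 20; deviating to the prototype nets 25 − 15 = 10.
Both types strictly prefer their assigned action; no profitable deviation.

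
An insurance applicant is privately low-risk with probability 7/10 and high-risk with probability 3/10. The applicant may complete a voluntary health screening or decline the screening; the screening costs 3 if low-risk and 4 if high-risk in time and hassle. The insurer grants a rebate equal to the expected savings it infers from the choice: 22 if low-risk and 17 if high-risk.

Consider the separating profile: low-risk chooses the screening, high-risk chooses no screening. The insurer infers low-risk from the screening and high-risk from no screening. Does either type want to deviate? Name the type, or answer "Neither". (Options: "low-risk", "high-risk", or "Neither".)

The screening pays 22; no screening pays 17.
low-risk: assigned the screening, nets 22 − 3 = 19; deviating to no screening nets 17.
high-risk: assigned no screening, nets 17; deviating to the screening nets 22 − 4 = 18.
The high-risk type gains 1 by deviating.

high-risk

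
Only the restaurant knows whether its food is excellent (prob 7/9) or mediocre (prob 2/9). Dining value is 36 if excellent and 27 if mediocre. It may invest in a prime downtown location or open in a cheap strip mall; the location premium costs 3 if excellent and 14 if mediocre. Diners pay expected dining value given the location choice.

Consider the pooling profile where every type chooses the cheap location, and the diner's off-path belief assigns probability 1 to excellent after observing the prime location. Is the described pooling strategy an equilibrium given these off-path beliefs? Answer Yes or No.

On path, the diner holds the prior and pays 7/9·36 + 2/9·27 = 34. Off path (the prime location), believing excellent, it pays 36.
excellent: the cheap location nets 34; the prime location nets 36 − 3 = 33. excellent stays.
mediocre: the cheap location nets 34; the prime location nets 36 − 14 = 22. mediocre stays.
No type deviates, so pooling is sustained.

Yes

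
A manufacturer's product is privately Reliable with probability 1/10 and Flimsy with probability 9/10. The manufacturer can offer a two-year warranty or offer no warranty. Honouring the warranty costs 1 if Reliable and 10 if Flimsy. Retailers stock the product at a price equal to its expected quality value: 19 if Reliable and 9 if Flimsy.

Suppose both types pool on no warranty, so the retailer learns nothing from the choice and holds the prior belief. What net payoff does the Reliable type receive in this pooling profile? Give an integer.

10

Pooled price = 1/10·19 + 9/10·9 = 10.
Reliable pays no cost for no warranty, so net payoff = 10.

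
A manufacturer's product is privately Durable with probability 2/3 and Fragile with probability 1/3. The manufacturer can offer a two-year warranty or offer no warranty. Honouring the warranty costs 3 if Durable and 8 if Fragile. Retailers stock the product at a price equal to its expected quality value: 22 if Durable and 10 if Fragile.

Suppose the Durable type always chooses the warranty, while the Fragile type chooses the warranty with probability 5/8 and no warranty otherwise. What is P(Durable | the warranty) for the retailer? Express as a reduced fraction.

16/21

P(the warranty) = (2/3)·1 + (1/3)·(5/8) = 7/8.
By Bayes' rule, P(Durable | the warranty) = (2/3) / (7/8) = 16/21.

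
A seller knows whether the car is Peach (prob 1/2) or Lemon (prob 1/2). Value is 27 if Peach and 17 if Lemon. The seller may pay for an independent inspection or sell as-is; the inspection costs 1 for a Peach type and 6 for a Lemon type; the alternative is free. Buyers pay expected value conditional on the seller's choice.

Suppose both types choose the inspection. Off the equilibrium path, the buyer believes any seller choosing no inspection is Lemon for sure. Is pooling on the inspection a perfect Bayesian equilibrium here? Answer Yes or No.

On path, the buyer holds the prior and pays 1/2·27 + 1/2·17 = 22. Off path (no inspection), believing Lemon, it pays 17.
Peach: the inspection nets 22 − 1 = 21; no inspection nets 17. Peach stays.
Lemon: the inspection nets 22 − 6 = 16; no inspection nets 17. Lemon would deviate.
A type deviates, so pooling fails.

No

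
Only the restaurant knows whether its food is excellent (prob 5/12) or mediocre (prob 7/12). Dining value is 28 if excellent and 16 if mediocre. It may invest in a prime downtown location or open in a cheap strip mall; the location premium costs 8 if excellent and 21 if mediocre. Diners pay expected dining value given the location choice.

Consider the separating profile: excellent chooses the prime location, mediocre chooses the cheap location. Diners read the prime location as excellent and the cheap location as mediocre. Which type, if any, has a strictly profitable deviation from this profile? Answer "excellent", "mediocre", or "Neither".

The prime location pays 28; the cheap location pays 16.
excellent: assigned the prime location, nets 28 − 8 = 20; deviating to the cheap location nets 16.
mediocre: assigned the cheap location, nets 16; deviating to the prime location nets 28 − 21 = 7.
Both types strictly prefer their assigned action; no profitable deviation.

Neither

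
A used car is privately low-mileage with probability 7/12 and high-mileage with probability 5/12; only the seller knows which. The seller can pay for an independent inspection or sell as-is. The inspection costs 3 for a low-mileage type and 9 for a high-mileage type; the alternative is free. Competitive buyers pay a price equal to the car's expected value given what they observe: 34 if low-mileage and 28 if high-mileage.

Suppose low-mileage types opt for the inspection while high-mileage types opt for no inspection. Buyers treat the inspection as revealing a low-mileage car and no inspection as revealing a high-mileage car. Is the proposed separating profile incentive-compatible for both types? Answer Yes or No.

Yes

Under these beliefs, the inspection earns price 34 and no inspection earns price 28.
low-mileage: the inspection nets 34 − 3 = 31; no inspection nets 28. low-mileage prefers the inspection.
high-mileage: the inspection nets 34 − 9 = 25; no inspection nets 28. high-mileage prefers no inspection.
Neither type deviates, so the separating profile is an equilibrium.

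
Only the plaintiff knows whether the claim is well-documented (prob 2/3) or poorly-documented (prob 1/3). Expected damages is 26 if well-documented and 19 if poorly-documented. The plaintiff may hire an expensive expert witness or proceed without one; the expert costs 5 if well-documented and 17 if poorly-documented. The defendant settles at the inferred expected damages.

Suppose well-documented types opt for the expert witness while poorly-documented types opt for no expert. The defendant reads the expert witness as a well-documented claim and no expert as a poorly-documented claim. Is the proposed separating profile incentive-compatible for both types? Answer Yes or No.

Yes

Under these beliefs, the expert witness earns settlement 26 and no expert earns settlement 19.
well-documented: the expert witness nets 26 − 5 = 21; no expert nets 19. well-documented prefers the expert witness.
poorly-documented: the expert witness nets 26 − 17 = 9; no expert nets 19. poorly-documented prefers no expert.
Neither type deviates, so the separating profile is an equilibrium.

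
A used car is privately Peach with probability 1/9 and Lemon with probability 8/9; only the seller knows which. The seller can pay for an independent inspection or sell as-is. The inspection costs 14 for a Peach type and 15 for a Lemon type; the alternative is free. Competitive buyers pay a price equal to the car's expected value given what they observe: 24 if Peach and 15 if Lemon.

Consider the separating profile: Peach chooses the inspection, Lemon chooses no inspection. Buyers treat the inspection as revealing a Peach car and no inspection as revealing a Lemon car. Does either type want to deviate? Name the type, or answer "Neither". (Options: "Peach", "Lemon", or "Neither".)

The inspection pays 24; no inspection pays 15.
Peach: assigned the inspection, nets 24 − 14 = 10; deviating to no inspection nets 15.
Lemon: assigned no inspection, nets 15; deviating to the inspection nets 24 − 15 = 9.
The Peach type gains 5 by deviating.

Peach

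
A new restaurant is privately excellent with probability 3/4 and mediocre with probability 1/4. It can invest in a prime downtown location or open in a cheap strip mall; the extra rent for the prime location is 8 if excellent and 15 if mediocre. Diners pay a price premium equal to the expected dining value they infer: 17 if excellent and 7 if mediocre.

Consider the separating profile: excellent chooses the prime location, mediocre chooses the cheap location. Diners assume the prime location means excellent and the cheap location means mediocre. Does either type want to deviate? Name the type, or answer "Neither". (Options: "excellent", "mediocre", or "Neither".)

The prime location pays 17; the cheap location pays 7.
excellent: assigned the prime location, nets 17 − 8 = 9; deviating to the cheap location nets 7.
mediocre: assigned the cheap location, nets 7; deviating to the prime location nets 17 − 15 = 2.
Both types strictly prefer their assigned action; no profitable deviation.

Neither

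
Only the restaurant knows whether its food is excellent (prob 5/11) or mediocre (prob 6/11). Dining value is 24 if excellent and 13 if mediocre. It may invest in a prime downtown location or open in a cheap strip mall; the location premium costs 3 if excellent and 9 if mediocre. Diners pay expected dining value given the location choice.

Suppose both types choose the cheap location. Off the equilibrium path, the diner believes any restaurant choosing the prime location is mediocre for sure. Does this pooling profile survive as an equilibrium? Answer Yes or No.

Yes

On path, the diner holds the prior and pays 5/11·24 + 6/11·13 = 18. Off path (the prime location), believing mediocre, it pays 13.
excellent: the cheap location nets 18; the prime location nets 13 − 3 = 10. excellent stays.
mediocre: the cheap location nets 18; the prime location nets 13 − 9 = 4. mediocre stays.
No type deviates, so pooling is sustained.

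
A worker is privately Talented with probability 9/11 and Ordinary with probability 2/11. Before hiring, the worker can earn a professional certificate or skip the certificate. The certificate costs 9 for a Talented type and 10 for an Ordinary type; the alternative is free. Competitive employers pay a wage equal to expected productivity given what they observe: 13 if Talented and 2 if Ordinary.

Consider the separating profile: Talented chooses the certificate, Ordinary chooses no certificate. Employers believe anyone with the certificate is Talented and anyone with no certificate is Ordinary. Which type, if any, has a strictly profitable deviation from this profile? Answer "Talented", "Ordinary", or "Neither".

Ordinary

The certificate pays 13; no certificate pays 2.
Talented: assigned the certificate, nets 13 − 9 = 4; deviating to no certificate nets 2.
Ordinary: assigned no certificate, nets 2; deviating to the certificate nets 13 − 10 = 3.
The Ordinary type gains 1 by deviating.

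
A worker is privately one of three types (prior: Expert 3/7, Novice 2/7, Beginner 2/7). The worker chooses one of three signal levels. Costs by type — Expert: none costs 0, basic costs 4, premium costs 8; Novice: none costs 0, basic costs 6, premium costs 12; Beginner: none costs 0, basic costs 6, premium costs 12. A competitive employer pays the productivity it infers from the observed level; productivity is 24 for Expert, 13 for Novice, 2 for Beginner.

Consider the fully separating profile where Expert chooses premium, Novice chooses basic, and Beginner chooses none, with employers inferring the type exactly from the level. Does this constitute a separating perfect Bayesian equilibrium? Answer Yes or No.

Separating wages: premium → 24, basic → 13, none → 2.
Expert (assigned premium): none: 2 − 0 = 2; basic: 13 − 4 = 9; premium: 24 − 8 = 16. Expert stays.
Novice (assigned basic): none: 2 − 0 = 2; basic: 13 − 6 = 7; premium: 24 − 12 = 12. Novice prefers premium.
Beginner (assigned none): none: 2 − 0 = 2; basic: 13 − 6 = 7; premium: 24 − 12 = 12. Beginner prefers premium.
At least one type deviates; the separating profile fails.

No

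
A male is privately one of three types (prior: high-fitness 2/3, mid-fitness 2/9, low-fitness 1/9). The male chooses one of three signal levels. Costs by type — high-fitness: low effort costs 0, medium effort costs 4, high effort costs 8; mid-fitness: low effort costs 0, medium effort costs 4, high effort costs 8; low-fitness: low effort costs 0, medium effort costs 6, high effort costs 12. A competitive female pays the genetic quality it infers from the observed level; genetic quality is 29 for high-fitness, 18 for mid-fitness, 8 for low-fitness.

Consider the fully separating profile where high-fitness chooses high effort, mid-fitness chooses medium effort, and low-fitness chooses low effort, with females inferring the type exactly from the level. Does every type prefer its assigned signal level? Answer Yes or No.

No

Separating mating payoffs: high effort → 29, medium effort → 18, low effort → 8.
high-fitness (assigned high effort): low effort: 8 − 0 = 8; medium effort: 18 − 4 = 14; high effort: 29 − 8 = 21. high-fitness stays.
mid-fitness (assigned medium effort): low effort: 8 − 0 = 8; medium effort: 18 − 4 = 14; high effort: 29 − 8 = 21. mid-fitness prefers high effort.
low-fitness (assigned low effort): low effort: 8 − 0 = 8; medium effort: 18 − 6 = 12; high effort: 29 − 12 = 17. low-fitness prefers high effort.
At least one type deviates; the separating profile fails.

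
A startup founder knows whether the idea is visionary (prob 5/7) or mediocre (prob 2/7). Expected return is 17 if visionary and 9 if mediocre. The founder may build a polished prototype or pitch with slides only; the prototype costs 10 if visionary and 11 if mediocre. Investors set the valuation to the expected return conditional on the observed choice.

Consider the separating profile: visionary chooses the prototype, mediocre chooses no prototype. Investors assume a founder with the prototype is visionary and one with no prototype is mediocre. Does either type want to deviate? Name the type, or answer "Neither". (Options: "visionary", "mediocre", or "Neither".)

The prototype pays 17; no prototype pays 9.
visionary: assigned the prototype, nets 17 − 10 = 7; deviating to no prototype nets 9.
mediocre: assigned no prototype, nets 9; deviating to the prototype nets 17 − 11 = 6.
The visionary type gains 2 by deviating.

visionary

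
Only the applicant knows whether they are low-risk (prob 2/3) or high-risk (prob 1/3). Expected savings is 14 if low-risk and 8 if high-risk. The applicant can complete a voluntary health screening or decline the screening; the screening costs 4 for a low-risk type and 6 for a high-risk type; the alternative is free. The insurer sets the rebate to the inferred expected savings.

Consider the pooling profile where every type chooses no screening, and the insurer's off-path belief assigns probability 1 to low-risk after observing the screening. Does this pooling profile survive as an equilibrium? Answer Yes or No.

Yes

On path, the insurer holds the prior and pays 2/3·14 + 1/3·8 = 12. Off path (the screening), believing low-risk, it pays 14.
low-risk: no screening nets 12; the screening nets 14 − 4 = 10. low-risk stays.
high-risk: no screening nets 12; the screening nets 14 − 6 = 8. high-risk stays.
No type deviates, so pooling is sustained.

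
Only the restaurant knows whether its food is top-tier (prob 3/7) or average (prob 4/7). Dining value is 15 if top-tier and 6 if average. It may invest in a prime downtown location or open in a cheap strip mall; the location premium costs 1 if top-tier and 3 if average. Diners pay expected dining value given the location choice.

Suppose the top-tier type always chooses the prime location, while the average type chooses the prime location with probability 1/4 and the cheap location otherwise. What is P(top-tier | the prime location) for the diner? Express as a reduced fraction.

3/4

P(the prime location) = (3/7)·1 + (4/7)·(1/4) = 4/7.
By Bayes' rule, P(top-tier | the prime location) = (3/7) / (4/7) = 3/4.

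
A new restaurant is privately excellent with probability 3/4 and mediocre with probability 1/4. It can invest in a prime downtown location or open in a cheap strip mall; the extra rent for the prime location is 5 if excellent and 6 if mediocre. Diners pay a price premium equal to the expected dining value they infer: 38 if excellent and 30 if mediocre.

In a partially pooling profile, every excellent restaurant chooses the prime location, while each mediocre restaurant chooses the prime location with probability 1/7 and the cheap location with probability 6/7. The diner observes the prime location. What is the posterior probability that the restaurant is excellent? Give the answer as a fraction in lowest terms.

21/22

P(the prime location) = (3/4)·1 + (1/4)·(1/7) = 11/14.
By Bayes' rule, P(excellent | the prime location) = (3/4) / (11/14) = 21/22.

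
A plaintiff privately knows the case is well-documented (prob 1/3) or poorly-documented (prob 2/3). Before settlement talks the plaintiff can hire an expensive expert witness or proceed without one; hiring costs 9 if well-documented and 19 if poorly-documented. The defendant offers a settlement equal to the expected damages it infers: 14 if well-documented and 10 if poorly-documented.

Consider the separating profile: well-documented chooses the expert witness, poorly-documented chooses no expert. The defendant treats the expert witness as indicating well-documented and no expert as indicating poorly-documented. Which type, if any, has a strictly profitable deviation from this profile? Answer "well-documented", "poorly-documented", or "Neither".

well-documented

The expert witness pays 14; no expert pays 10.
well-documented: assigned the expert witness, nets 14 − 9 = 5; deviating to no expert nets 10.
poorly-documented: assigned no expert, nets 10; deviating to the expert witness nets 14 − 19 = -5.
The well-documented type gains 5 by deviating.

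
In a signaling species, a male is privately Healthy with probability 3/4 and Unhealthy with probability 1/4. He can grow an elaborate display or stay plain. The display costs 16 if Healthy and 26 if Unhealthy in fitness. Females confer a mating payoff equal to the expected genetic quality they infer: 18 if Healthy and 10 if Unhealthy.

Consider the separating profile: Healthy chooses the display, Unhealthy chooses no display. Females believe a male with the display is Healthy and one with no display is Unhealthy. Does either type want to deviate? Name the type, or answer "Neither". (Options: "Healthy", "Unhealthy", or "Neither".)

Healthy

The display pays 18; no display pays 10.
Healthy: assigned the display, nets 18 − 16 = 2; deviating to no display nets 10.
Unhealthy: assigned no display, nets 10; deviating to the display nets 18 − 26 = -8.
The Healthy type gains 8 by deviating.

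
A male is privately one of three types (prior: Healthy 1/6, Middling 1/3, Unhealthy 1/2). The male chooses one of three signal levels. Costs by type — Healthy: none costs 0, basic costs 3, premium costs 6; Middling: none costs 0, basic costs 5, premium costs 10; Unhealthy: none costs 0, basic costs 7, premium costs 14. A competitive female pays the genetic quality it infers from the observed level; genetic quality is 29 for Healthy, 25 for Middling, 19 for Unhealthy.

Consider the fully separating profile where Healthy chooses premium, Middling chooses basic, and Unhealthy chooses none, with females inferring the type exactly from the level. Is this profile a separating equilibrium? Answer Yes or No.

Separating mating payoffs: premium → 29, basic → 25, none → 19.
Healthy (assigned premium): none: 19 − 0 = 19; basic: 25 − 3 = 22; premium: 29 − 6 = 23. Healthy stays.
Middling (assigned basic): none: 19 − 0 = 19; basic: 25 − 5 = 20; premium: 29 − 10 = 19. Middling stays.
Unhealthy (assigned none): none: 19 − 0 = 19; basic: 25 − 7 = 18; premium: 29 − 14 = 15. Unhealthy stays.
Every type prefers its assigned level; separation holds.

Yes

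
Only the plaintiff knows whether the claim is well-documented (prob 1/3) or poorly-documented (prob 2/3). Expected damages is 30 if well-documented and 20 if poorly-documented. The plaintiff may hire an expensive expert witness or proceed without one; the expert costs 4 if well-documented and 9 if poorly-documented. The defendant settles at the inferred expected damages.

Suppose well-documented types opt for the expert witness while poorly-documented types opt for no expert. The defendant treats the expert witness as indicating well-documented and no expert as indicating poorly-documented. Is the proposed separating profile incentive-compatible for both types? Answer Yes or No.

Under these beliefs, the expert witness earns settlement 30 and no expert earns settlement 20.
well-documented: the expert witness nets 30 − 4 = 26; no expert nets 20. well-documented prefers the expert witness.
poorly-documented: the expert witness nets 30 − 9 = 21; no expert nets 20. poorly-documented would deviate to the expert witness.
poorly-documented has a profitable deviation, so the profile is not an equilibrium.

No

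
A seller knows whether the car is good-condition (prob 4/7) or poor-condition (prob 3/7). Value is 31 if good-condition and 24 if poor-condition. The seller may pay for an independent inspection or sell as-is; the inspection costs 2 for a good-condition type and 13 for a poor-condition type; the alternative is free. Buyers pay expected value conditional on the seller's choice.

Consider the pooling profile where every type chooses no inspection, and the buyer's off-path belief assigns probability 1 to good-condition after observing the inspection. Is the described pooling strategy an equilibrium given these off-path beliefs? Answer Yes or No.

On path, the buyer holds the prior and pays 4/7·31 + 3/7·24 = 28. Off path (the inspection), believing good-condition, it pays 31.
good-condition: no inspection nets 28; the inspection nets 31 − 2 = 29. good-condition would deviate.
poor-condition: no inspection nets 28; the inspection nets 31 − 13 = 18. poor-condition stays.
A type deviates, so pooling fails.

No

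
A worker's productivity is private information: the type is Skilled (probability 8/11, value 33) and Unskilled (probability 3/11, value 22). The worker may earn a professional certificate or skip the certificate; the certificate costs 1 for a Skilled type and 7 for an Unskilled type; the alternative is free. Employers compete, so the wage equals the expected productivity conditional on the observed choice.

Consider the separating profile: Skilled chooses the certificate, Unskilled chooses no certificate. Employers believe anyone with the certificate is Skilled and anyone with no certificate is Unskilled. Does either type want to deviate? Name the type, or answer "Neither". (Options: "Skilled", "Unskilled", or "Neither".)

Unskilled

The certificate pays 33; no certificate pays 22.
Skilled: assigned the certificate, nets 33 − 1 = 32; deviating to no certificate nets 22.
Unskilled: assigned no certificate, nets 22; deviating to the certificate nets 33 − 7 = 26.
The Unskilled type gains 4 by deviating.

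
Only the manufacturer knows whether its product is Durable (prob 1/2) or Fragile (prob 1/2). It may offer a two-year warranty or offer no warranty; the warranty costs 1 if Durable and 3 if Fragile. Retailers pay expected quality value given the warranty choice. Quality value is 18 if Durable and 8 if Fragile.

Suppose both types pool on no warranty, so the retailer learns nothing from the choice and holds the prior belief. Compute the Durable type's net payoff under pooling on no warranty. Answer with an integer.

Pooled price = 1/2·18 + 1/2·8 = 13.
Durable pays no cost for no warranty, so net payoff = 13.

13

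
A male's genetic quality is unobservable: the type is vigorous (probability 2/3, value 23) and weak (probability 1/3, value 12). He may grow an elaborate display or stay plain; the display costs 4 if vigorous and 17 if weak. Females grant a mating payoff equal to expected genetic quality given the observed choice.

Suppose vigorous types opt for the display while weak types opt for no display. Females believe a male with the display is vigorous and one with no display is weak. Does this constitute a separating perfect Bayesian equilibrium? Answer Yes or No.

Under these beliefs, the display earns mating payoff 23 and no display earns mating payoff 12.
vigorous: the display nets 23 − 4 = 19; no display nets 12. vigorous prefers the display.
weak: the display nets 23 − 17 = 6; no display nets 12. weak prefers no display.
Neither type deviates, so the separating profile is an equilibrium.

Yes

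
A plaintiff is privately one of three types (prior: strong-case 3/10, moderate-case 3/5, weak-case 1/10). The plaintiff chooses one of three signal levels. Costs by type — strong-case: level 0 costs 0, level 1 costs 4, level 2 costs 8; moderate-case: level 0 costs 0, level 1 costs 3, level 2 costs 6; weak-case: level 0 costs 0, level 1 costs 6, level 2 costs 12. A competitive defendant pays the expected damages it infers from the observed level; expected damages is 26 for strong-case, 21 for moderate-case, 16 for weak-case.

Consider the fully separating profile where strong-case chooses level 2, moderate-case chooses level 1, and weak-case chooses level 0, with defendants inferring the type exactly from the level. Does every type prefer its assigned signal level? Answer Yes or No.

No

Separating settlements: level 2 → 26, level 1 → 21, level 0 → 16.
strong-case (assigned level 2): level 0: 16 − 0 = 16; level 1: 21 − 4 = 17; level 2: 26 − 8 = 18. strong-case stays.
moderate-case (assigned level 1): level 0: 16 − 0 = 16; level 1: 21 − 3 = 18; level 2: 26 − 6 = 20. moderate-case prefers level 2.
weak-case (assigned level 0): level 0: 16 − 0 = 16; level 1: 21 − 6 = 15; level 2: 26 − 12 = 14. weak-case stays.
At least one type deviates; the separating profile fails.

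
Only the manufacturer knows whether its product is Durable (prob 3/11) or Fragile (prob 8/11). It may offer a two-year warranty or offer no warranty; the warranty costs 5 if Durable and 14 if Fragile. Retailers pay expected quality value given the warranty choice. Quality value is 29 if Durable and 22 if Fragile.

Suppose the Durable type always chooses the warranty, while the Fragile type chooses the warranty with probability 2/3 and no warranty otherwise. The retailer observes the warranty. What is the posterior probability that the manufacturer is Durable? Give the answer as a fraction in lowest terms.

P(the warranty) = (3/11)·1 + (8/11)·(2/3) = 25/33.
By Bayes' rule, P(Durable | the warranty) = (3/11) / (25/33) = 9/25.

9/25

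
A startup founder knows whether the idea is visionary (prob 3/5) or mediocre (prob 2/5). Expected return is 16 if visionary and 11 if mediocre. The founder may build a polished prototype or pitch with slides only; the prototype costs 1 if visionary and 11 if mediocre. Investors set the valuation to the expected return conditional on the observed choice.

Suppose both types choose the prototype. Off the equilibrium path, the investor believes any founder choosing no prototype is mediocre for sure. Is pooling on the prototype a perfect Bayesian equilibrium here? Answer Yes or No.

No

On path, the investor holds the prior and pays 3/5·16 + 2/5·11 = 14. Off path (no prototype), believing mediocre, it pays 11.
visionary: the prototype nets 14 − 1 = 13; no prototype nets 11. visionary stays.
mediocre: the prototype nets 14 − 11 = 3; no prototype nets 11. mediocre would deviate.
A type deviates, so pooling fails.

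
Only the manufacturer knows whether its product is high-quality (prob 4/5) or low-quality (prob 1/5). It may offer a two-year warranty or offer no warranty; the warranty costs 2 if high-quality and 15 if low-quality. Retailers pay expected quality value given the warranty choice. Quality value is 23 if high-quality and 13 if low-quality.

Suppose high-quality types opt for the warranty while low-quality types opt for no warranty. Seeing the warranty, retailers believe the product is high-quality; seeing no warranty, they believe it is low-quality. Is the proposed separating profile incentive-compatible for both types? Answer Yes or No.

Yes

Under these beliefs, the warranty earns price 23 and no warranty earns price 13.
high-quality: the warranty nets 23 − 2 = 21; no warranty nets 13. high-quality prefers the warranty.
low-quality: the warranty nets 23 − 15 = 8; no warranty nets 13. low-quality prefers no warranty.
Neither type deviates, so the separating profile is an equilibrium.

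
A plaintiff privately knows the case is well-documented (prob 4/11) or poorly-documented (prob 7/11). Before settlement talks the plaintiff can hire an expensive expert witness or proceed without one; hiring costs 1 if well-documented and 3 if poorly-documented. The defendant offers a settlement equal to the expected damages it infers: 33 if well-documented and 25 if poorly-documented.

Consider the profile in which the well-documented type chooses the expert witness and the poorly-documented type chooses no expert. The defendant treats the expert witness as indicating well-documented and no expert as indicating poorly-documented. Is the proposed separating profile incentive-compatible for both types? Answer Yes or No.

No

Under these beliefs, the expert witness earns settlement 33 and no expert earns settlement 25.
well-documented: the expert witness nets 33 − 1 = 32; no expert nets 25. well-documented prefers the expert witness.
poorly-documented: the expert witness nets 33 − 3 = 30; no expert nets 25. poorly-documented would deviate to the expert witness.
poorly-documented has a profitable deviation, so the profile is not an equilibrium.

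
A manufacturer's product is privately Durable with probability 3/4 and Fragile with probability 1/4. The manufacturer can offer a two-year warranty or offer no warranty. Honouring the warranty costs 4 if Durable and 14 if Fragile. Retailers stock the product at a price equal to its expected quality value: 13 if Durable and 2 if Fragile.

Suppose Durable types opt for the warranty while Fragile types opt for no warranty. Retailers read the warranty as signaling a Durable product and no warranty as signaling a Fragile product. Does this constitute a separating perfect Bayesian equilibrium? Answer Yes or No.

Under these beliefs, the warranty earns price 13 and no warranty earns price 2.
Durable: the warranty nets 13 − 4 = 9; no warranty nets 2. Durable prefers the warranty.
Fragile: the warranty nets 13 − 14 = -1; no warranty nets 2. Fragile prefers no warranty.
Neither type deviates, so the separating profile is an equilibrium.

Yes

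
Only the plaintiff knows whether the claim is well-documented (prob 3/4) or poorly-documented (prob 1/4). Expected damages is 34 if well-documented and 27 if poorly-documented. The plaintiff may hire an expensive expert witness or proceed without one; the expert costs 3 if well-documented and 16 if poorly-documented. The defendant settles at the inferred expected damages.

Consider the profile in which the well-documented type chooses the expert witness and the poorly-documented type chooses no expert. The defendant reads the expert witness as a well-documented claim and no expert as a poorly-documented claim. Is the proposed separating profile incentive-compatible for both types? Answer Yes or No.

Yes

Under these beliefs, the expert witness earns settlement 34 and no expert earns settlement 27.
well-documented: the expert witness nets 34 − 3 = 31; no expert nets 27. well-documented prefers the expert witness.
poorly-documented: the expert witness nets 34 − 16 = 18; no expert nets 27. poorly-documented prefers no expert.
Neither type deviates, so the separating profile is an equilibrium.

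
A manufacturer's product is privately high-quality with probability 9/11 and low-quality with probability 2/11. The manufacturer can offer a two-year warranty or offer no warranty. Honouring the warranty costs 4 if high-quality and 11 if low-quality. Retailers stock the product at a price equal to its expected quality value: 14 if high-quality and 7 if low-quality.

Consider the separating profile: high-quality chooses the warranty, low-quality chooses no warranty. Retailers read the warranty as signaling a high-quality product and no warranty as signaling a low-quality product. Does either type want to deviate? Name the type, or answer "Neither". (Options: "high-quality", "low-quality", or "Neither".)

The warranty pays 14; no warranty pays 7.
high-quality: assigned the warranty, nets 14 − 4 = 10; deviating to no warranty nets 7.
low-quality: assigned no warranty, nets 7; deviating to the warranty nets 14 − 11 = 3.
Both types strictly prefer their assigned action; no profitable deviation.

Neither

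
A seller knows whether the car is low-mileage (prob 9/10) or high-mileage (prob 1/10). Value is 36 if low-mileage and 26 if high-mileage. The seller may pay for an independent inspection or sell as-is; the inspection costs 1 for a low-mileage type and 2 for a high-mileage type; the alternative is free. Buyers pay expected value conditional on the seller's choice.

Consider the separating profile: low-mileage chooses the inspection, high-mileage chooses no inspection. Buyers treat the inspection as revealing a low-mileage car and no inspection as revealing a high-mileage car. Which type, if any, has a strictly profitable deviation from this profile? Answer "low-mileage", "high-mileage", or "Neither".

high-mileage

The inspection pays 36; no inspection pays 26.
low-mileage: assigned the inspection, nets 36 − 1 = 35; deviating to no inspection nets 26.
high-mileage: assigned no inspection, nets 26; deviating to the inspection nets 36 − 2 = 34.
The high-mileage type gains 8 by deviating.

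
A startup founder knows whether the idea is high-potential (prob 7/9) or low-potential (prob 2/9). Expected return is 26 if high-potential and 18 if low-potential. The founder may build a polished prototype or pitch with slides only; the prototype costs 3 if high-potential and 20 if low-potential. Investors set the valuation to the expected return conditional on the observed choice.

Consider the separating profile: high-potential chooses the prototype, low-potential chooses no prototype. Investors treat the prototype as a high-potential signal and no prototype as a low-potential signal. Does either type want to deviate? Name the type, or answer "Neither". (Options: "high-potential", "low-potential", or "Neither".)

Neither

The prototype pays 26; no prototype pays 18.
high-potential: assigned the prototype, nets 26 − 3 = 23; deviating to no prototype nets 18.
low-potential: assigned no prototype, nets 18; deviating to the prototype nets 26 − 20 = 6.
Both types strictly prefer their assigned action; no profitable deviation.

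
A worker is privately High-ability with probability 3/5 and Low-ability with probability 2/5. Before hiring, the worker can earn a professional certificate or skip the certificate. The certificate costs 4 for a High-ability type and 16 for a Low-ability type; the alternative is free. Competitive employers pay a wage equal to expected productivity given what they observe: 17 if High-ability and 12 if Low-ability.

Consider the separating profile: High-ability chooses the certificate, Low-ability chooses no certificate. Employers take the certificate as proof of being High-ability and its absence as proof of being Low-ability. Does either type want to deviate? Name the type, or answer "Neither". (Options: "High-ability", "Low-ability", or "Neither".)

Neither

The certificate pays 17; no certificate pays 12.
High-ability: assigned the certificate, nets 17 − 4 = 13; deviating to no certificate nets 12.
Low-ability: assigned no certificate, nets 12; deviating to the certificate nets 17 − 16 = 1.
Both types strictly prefer their assigned action; no profitable deviation.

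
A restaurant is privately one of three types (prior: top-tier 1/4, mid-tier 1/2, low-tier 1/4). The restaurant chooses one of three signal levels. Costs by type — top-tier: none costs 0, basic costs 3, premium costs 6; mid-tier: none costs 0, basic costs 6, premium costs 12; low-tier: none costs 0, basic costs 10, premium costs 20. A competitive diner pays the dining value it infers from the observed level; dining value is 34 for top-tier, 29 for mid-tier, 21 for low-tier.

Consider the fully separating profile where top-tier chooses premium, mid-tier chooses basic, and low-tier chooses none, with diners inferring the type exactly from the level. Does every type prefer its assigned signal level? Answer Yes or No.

Yes

Separating price premiums: premium → 34, basic → 29, none → 21.
top-tier (assigned premium): none: 21 − 0 = 21; basic: 29 − 3 = 26; premium: 34 − 6 = 28. top-tier stays.
mid-tier (assigned basic): none: 21 − 0 = 21; basic: 29 − 6 = 23; premium: 34 − 12 = 22. mid-tier stays.
low-tier (assigned none): none: 21 − 0 = 21; basic: 29 − 10 = 19; premium: 34 − 20 = 14. low-tier stays.
Every type prefers its assigned level; separation holds.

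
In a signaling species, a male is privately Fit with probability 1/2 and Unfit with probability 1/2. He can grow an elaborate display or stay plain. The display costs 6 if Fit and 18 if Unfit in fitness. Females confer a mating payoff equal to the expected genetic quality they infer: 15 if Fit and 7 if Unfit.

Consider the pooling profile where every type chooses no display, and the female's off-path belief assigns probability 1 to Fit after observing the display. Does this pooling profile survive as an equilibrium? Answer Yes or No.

Yes

On path, the female holds the prior and pays 1/2·15 + 1/2·7 = 11. Off path (the display), believing Fit, it pays 15.
Fit: no display nets 11; the display nets 15 − 6 = 9. Fit stays.
Unfit: no display nets 11; the display nets 15 − 18 = -3. Unfit stays.
No type deviates, so pooling is sustained.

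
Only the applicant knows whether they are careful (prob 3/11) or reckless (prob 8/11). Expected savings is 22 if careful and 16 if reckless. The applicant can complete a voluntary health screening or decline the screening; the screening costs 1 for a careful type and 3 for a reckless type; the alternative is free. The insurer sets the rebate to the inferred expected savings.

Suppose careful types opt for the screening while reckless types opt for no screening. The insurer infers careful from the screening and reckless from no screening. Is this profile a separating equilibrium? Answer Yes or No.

No

Under these beliefs, the screening earns rebate 22 and no screening earns rebate 16.
careful: the screening nets 22 − 1 = 21; no screening nets 16. careful prefers the screening.
reckless: the screening nets 22 − 3 = 19; no screening nets 16. reckless would deviate to the screening.
reckless has a profitable deviation, so the profile is not an equilibrium.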